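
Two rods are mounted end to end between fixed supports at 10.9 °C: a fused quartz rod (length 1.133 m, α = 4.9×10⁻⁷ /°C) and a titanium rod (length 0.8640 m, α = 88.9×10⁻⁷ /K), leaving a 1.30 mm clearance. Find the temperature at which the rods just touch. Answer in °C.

T = 169 °C

α₁L₁ = 5.5517×10⁻⁷ m/K, α₂L₂ = 7.68096×10⁻⁶ m/K → total 8.23613×10⁻⁶ m/K
ΔT = g/(α₁L₁+α₂L₂) = 1.30×10⁻³ / 8.23613×10⁻⁶ = 157.84 K
T = 10.9 + 157.84 = 168.74 °C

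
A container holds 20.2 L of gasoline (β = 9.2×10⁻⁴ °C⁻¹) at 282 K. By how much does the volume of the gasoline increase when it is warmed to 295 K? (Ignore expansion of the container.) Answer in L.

|ΔT| = |295 − 282| = 13 K
ΔV = βV₀ΔT = (9.2×10⁻⁴)(20.2)(13) = 0.242 L

ΔV = 0.242 L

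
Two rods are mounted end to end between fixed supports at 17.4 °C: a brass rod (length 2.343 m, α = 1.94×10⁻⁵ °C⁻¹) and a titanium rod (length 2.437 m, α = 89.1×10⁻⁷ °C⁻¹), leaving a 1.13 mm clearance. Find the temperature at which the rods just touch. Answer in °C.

Gap closes when ΔL₁ + ΔL₂ = 1.13 mm = 1.13×10⁻³ m
(α₁L₁ + α₂L₂)ΔT = g
α₁L₁ + α₂L₂ = 1.94×10⁻⁵×2.343 + 89.1×10⁻⁷×2.437 = 6.716787×10⁻⁵ m/K
ΔT = 1.13×10⁻³ / 6.716787×10⁻⁵ = 16.824 K
T = 17.4 + 16.824 = 34.224 °C

T = 34.2 °C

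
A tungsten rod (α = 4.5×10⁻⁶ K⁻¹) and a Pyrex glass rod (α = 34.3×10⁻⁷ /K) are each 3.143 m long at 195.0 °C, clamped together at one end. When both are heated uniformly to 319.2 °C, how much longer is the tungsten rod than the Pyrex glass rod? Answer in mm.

0.418 mm

ΔT = 124.2 K
tungsten: ΔL = 4.5×10⁻⁶ × 3.143 m × 124.2 = 1.7566×10⁻³ m = 1.7566 mm
Pyrex glass: ΔL = 34.3×10⁻⁷ × 3.143 m × 124.2 = 1.3389×10⁻³ m = 1.3389 mm
difference = 1.7566 − 1.3389 = 0.4177 mm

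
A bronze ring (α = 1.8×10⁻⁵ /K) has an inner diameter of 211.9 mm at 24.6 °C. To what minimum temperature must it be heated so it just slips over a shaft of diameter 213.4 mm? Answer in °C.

Required Δd = 213.4 − 211.9 = 1.5 mm
Δd = αd₀ΔT ⇒ ΔT = Δd/(αd₀) = 1.5 / (1.8×10⁻⁵ × 211.9) = 393.27 K
T_min = 24.6 + 393.27 = 417.87 °C

T = 418 °C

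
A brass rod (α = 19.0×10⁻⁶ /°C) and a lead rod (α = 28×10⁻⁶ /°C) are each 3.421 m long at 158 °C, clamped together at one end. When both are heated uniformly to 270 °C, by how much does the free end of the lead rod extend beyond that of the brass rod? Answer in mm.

3.45 mm

ΔT = 112 K
brass: ΔL = 19.0×10⁻⁶ × 3.421 m × 112 = 7.2799×10⁻³ m = 7.2799 mm
lead: ΔL = 28×10⁻⁶ × 3.421 m × 112 = 1.0728×10⁻² m = 10.728 mm
difference = 10.728 − 7.2799 = 3.4481 mm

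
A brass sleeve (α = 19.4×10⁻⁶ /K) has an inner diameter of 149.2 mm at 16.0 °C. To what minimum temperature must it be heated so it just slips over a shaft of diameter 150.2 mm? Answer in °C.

Required Δd = 150.2 − 149.2 = 1.0 mm
Δd = αd₀ΔT ⇒ ΔT = Δd/(αd₀) = 1.0 / (19.4×10⁻⁶ × 149.2) = 345.49 K
T_min = 16.0 + 345.49 = 361.49 °C

T = 361 °C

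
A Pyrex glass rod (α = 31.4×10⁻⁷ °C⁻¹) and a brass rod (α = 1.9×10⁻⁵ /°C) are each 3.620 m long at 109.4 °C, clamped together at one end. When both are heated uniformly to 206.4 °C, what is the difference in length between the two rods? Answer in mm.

5.57 mm

ΔT = 97.0 K
Pyrex glass: ΔL = 31.4×10⁻⁷ × 3.620 m × 97.0 = 1.1026×10⁻³ m = 1.1026 mm
brass: ΔL = 1.9×10⁻⁵ × 3.620 m × 97.0 = 6.6717×10⁻³ m = 6.6717 mm
difference = 6.6717 − 1.1026 = 5.5691 mm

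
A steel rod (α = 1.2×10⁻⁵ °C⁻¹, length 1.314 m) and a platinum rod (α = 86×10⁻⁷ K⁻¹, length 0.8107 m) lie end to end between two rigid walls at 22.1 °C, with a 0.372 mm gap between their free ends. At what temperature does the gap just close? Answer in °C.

T = 38.5 °C

α₁L₁ = 1.5768×10⁻⁵ m/K, α₂L₂ = 6.97202×10⁻⁶ m/K → total 2.274002×10⁻⁵ m/K
ΔT = g/(α₁L₁+α₂L₂) = 3.72×10⁻⁴ / 2.274002×10⁻⁵ = 16.359 K
T = 22.1 + 16.359 = 38.459 °C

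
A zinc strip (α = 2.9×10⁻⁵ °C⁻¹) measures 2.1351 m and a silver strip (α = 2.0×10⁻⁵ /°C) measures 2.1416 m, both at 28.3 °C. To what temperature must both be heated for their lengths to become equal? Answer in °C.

L₁(1 + α₁ΔT) = L₂(1 + α₂ΔT) ⇒ ΔT = (L₂ − L₁)/(α₁L₁ − α₂L₂)
L₂ − L₁ = 2.1416 − 2.1351 = 6.50×10⁻³ m
α₁L₁ − α₂L₂ = 2.9×10⁻⁵×2.1351 − 2.0×10⁻⁵×2.1416 = 1.90859×10⁻⁵ m/K
ΔT = 6.50×10⁻³ / 1.90859×10⁻⁵ = 340.566 K
T = 28.3 + 340.566 = 368.866 °C

T = 368.9 °C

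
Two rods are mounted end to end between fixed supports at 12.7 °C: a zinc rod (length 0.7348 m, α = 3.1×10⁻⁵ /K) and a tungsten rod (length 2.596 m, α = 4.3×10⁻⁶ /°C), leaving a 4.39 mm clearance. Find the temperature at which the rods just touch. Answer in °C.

T = 142 °C

α₁L₁ = 2.27788×10⁻⁵ m/K, α₂L₂ = 1.11628×10⁻⁵ m/K → total 3.39416×10⁻⁵ m/K
ΔT = g/(α₁L₁+α₂L₂) = 4.39×10⁻³ / 3.39416×10⁻⁵ = 129.34 K
T = 12.7 + 129.34 = 142.04 °C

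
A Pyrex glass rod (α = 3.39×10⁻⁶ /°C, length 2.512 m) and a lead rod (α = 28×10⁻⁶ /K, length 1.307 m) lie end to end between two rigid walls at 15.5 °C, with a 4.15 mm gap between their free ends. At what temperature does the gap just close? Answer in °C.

T = 107 °C

α₁L₁ = 8.51568×10⁻⁶ m/K, α₂L₂ = 3.6596×10⁻⁵ m/K → total 4.511168×10⁻⁵ m/K
ΔT = g/(α₁L₁+α₂L₂) = 4.15×10⁻³ / 4.511168×10⁻⁵ = 91.99 K
T = 15.5 + 91.99 = 107.49 °C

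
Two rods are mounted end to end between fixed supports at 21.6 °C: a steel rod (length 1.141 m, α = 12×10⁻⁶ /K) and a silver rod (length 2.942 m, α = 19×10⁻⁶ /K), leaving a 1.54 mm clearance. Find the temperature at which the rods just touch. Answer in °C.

T = 43.7 °C

α₁L₁ = 1.3692×10⁻⁵ m/K, α₂L₂ = 5.5898×10⁻⁵ m/K → total 6.959×10⁻⁵ m/K
ΔT = g/(α₁L₁+α₂L₂) = 1.54×10⁻³ / 6.959×10⁻⁵ = 22.130 K
T = 21.6 + 22.130 = 43.730 °C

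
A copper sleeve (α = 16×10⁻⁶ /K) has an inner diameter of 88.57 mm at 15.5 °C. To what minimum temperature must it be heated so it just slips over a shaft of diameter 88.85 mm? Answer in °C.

T = 213 °C

Required Δd = 88.85 − 88.57 = 0.28 mm
Δd = αd₀ΔT ⇒ ΔT = Δd/(αd₀) = 0.28 / (16×10⁻⁶ × 88.57) = 197.58 K
T_min = 15.5 + 197.58 = 213.08 °C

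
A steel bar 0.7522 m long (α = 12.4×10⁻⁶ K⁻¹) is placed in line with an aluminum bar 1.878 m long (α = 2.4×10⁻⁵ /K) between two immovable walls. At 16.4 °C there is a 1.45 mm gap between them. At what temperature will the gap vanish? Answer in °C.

Gap closes when ΔL₁ + ΔL₂ = 1.45 mm = 1.45×10⁻³ m
(α₁L₁ + α₂L₂)ΔT = g
α₁L₁ + α₂L₂ = 12.4×10⁻⁶×0.7522 + 2.4×10⁻⁵×1.878 = 5.439928×10⁻⁵ m/K
ΔT = 1.45×10⁻³ / 5.439928×10⁻⁵ = 26.655 K
T = 16.4 + 26.655 = 43.055 °C

T = 43.1 °C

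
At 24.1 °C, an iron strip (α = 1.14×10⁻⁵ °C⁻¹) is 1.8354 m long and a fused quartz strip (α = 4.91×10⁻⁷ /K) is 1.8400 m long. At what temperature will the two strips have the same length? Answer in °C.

T = 253.9 °C

L₁(1 + α₁ΔT) = L₂(1 + α₂ΔT) ⇒ ΔT = (L₂ − L₁)/(α₁L₁ − α₂L₂)
L₂ − L₁ = 1.8400 − 1.8354 = 4.60×10⁻³ m
α₁L₁ − α₂L₂ = 1.14×10⁻⁵×1.8354 − 4.91×10⁻⁷×1.8400 = 2.002012×10⁻⁵ m/K
ΔT = 4.60×10⁻³ / 2.002012×10⁻⁵ = 229.769 K
T = 24.1 + 229.769 = 253.869 °C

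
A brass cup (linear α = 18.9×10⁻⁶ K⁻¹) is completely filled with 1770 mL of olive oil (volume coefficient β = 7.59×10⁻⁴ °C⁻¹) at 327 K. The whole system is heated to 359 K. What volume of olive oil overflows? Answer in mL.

The cup also expands: β_container ≈ 3α = 5.67×10⁻⁵ /K
Net overflow = V₀(β_liq − 3α_cont)ΔT
β − 3α = 7.59×10⁻⁴ − 5.67×10⁻⁵ = 7.023×10⁻⁴ /K; ΔT = 32 K
ΔV = 1770 × 7.023×10⁻⁴ × 32 = 39.8 mL

39.8 mL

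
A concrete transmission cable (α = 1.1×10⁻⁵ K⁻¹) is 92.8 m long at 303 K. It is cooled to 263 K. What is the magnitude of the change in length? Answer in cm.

|ΔT| = |263 − 303| = 40 K
ΔL = αL₀ΔT = (1.1×10⁻⁵)(92.8)(40) = 4.08×10⁻² m

ΔL = 4.08 cm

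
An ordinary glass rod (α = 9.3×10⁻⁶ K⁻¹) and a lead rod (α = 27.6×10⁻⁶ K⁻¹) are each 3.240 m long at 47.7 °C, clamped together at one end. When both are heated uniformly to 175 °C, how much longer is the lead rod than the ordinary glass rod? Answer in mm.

7.55 mm

ΔT = 127.3 K
ordinary glass: ΔL = 9.3×10⁻⁶ × 3.240 m × 127.3 = 3.8358×10⁻³ m = 3.8358 mm
lead: ΔL = 27.6×10⁻⁶ × 3.240 m × 127.3 = 1.1384×10⁻² m = 11.384 mm
difference = 11.384 − 3.8358 = 7.5482 mm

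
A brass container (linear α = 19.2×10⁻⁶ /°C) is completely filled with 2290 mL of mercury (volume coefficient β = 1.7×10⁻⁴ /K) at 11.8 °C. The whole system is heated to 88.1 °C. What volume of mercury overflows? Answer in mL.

The container also expands: β_container ≈ 3α = 5.76×10⁻⁵ /K
Net overflow = V₀(β_liq − 3α_cont)ΔT
β − 3α = 1.70×10⁻⁴ − 5.76×10⁻⁵ = 1.124×10⁻⁴ /K; ΔT = 76.3 K
ΔV = 2290 × 1.124×10⁻⁴ × 76.3 = 19.6 mL

19.6 mL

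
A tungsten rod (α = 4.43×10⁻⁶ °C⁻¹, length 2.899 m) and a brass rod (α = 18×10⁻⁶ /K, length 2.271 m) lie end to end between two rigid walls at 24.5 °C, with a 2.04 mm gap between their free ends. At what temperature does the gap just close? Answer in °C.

α₁L₁ = 1.284257×10⁻⁵ m/K, α₂L₂ = 4.0878×10⁻⁵ m/K → total 5.372057×10⁻⁵ m/K
ΔT = g/(α₁L₁+α₂L₂) = 2.04×10⁻³ / 5.372057×10⁻⁵ = 37.974 K
T = 24.5 + 37.974 = 62.474 °C

T = 62.5 °C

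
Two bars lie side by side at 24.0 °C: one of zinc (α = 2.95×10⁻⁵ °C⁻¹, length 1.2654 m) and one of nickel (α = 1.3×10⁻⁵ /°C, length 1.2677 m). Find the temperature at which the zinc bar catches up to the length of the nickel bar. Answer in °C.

T = 134.3 °C

Equal length when α₁L₁ΔT − α₂L₂ΔT = L₂ − L₁ = 2.30×10⁻³ m
α₁L₁ = 3.73293×10⁻⁵, α₂L₂ = 1.64801×10⁻⁵ → Δ(αL) = 2.08492×10⁻⁵ m/K
ΔT = 2.30×10⁻³ / 2.08492×10⁻⁵ = 110.316 K, so T = 24.0 + 110.316 = 134.316 °C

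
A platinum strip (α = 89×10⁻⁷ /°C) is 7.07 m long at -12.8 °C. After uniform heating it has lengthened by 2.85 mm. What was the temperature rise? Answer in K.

ΔL = αL₀ΔT ⇒ ΔT = ΔL / (αL₀)
ΔT = 2.85×10⁻³ m / (89×10⁻⁷ × 7.07 m) = 45.293 K

ΔT = 45.3 K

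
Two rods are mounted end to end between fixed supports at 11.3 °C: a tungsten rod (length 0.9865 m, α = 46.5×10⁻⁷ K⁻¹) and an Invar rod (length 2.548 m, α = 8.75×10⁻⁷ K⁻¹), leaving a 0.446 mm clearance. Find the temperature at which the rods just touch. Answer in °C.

α₁L₁ = 4.587225×10⁻⁶ m/K, α₂L₂ = 2.2295×10⁻⁶ m/K → total 6.816725×10⁻⁶ m/K
ΔT = g/(α₁L₁+α₂L₂) = 4.46×10⁻⁴ / 6.816725×10⁻⁶ = 65.427 K
T = 11.3 + 65.427 = 76.727 °C

T = 76.7 °C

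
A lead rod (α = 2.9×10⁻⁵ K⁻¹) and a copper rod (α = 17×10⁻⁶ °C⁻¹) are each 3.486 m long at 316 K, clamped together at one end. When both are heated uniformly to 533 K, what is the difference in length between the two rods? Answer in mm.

ΔT = 217 K
lead: ΔL = 2.9×10⁻⁵ × 3.486 m × 217 = 2.1937×10⁻² m = 21.937 mm
copper: ΔL = 17×10⁻⁶ × 3.486 m × 217 = 1.2860×10⁻² m = 12.860 mm
difference = 21.937 − 12.860 = 9.077 mm

9.08 mm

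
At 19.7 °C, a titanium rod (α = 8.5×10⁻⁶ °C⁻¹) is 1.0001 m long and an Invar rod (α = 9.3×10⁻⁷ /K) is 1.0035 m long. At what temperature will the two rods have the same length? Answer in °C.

T = 469.0 °C

L₁(1 + α₁ΔT) = L₂(1 + α₂ΔT) ⇒ ΔT = (L₂ − L₁)/(α₁L₁ − α₂L₂)
L₂ − L₁ = 1.0035 − 1.0001 = 3.40×10⁻³ m
α₁L₁ − α₂L₂ = 8.5×10⁻⁶×1.0001 − 9.3×10⁻⁷×1.0035 = 7.567595×10⁻⁶ m/K
ΔT = 3.40×10⁻³ / 7.567595×10⁻⁶ = 449.284 K
T = 19.7 + 449.284 = 468.984 °C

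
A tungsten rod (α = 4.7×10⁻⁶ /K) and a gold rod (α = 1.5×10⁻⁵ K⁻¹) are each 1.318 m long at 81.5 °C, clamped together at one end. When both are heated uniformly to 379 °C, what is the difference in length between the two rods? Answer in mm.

4.04 mm

ΔT = 297.5 K
tungsten: ΔL = 4.7×10⁻⁶ × 1.318 m × 297.5 = 1.8429×10⁻³ m = 1.8429 mm
gold: ΔL = 1.5×10⁻⁵ × 1.318 m × 297.5 = 5.8816×10⁻³ m = 5.8816 mm
difference = 5.8816 − 1.8429 = 4.0387 mm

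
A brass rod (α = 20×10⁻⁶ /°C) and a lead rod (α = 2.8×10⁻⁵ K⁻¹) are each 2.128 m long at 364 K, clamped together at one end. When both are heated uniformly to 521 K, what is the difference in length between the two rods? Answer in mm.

ΔT = 157 K
brass: ΔL = 20×10⁻⁶ × 2.128 m × 157 = 6.6819×10⁻³ m = 6.6819 mm
lead: ΔL = 2.8×10⁻⁵ × 2.128 m × 157 = 9.3547×10⁻³ m = 9.3547 mm
difference = 9.3547 − 6.6819 = 2.6728 mm

2.67 mm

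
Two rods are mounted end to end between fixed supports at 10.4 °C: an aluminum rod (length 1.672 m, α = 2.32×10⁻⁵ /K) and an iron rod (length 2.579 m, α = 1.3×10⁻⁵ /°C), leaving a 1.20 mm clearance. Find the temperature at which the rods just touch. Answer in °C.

T = 27.0 °C

Gap closes when ΔL₁ + ΔL₂ = 1.20 mm = 1.20×10⁻³ m
(α₁L₁ + α₂L₂)ΔT = g
α₁L₁ + α₂L₂ = 2.32×10⁻⁵×1.672 + 1.3×10⁻⁵×2.579 = 7.23174×10⁻⁵ m/K
ΔT = 1.20×10⁻³ / 7.23174×10⁻⁵ = 16.594 K
T = 10.4 + 16.594 = 26.994 °C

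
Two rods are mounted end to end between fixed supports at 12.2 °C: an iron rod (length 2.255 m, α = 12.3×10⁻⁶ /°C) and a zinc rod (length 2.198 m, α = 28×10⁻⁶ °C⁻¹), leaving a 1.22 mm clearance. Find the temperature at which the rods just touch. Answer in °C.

α₁L₁ = 2.77365×10⁻⁵ m/K, α₂L₂ = 6.1544×10⁻⁵ m/K → total 8.92805×10⁻⁵ m/K
ΔT = g/(α₁L₁+α₂L₂) = 1.22×10⁻³ / 8.92805×10⁻⁵ = 13.665 K
T = 12.2 + 13.665 = 25.865 °C

T = 25.9 °C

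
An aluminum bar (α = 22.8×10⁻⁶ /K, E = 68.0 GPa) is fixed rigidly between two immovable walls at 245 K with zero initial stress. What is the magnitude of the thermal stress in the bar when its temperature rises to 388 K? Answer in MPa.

Fully constrained: the free strain ε = αΔT is blocked, so σ = Eε = EαΔT.
|ΔT| = 143 K
σ = 68.0×10⁹ × 22.8×10⁻⁶ × 143 = 2.22×10⁸ Pa

σ = 222 MPa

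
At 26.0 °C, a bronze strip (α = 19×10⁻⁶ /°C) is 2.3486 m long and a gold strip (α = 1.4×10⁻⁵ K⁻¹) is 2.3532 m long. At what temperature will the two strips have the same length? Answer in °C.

T = 419.9 °C

Equal length when α₁L₁ΔT − α₂L₂ΔT = L₂ − L₁ = 4.60×10⁻³ m
α₁L₁ = 4.46234×10⁻⁵, α₂L₂ = 3.29448×10⁻⁵ → Δ(αL) = 1.16786×10⁻⁵ m/K
ΔT = 4.60×10⁻³ / 1.16786×10⁻⁵ = 393.883 K, so T = 26.0 + 393.883 = 419.883 °C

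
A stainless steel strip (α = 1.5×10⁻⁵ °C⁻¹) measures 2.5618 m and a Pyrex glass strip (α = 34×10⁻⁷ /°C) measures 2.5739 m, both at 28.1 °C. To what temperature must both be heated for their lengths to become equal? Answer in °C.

T = 435.8 °C

Equal length when α₁L₁ΔT − α₂L₂ΔT = L₂ − L₁ = 1.21×10⁻² m
α₁L₁ = 3.8427×10⁻⁵, α₂L₂ = 8.75126×10⁻⁶ → Δ(αL) = 2.967574×10⁻⁵ m/K
ΔT = 1.21×10⁻² / 2.967574×10⁻⁵ = 407.740 K, so T = 28.1 + 407.740 = 435.840 °C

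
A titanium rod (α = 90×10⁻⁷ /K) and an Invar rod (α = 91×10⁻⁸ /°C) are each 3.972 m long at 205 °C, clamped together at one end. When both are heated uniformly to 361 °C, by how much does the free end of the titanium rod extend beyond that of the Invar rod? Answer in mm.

5.01 mm

ΔT = 156 K
titanium: ΔL = 90×10⁻⁷ × 3.972 m × 156 = 5.5767×10⁻³ m = 5.5767 mm
Invar: ΔL = 91×10⁻⁸ × 3.972 m × 156 = 5.6387×10⁻⁴ m = 0.56387 mm
difference = 5.5767 − 0.56387 = 5.01283 mm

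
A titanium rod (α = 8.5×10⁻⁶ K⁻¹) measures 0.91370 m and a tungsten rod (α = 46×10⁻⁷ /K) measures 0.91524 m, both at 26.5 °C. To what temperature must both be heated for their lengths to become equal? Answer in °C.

Equal length when α₁L₁ΔT − α₂L₂ΔT = L₂ − L₁ = 1.54×10⁻³ m
α₁L₁ = 7.76645×10⁻⁶, α₂L₂ = 4.210104×10⁻⁶ → Δ(αL) = 3.556346×10⁻⁶ m/K
ΔT = 1.54×10⁻³ / 3.556346×10⁻⁶ = 433.029 K, so T = 26.5 + 433.029 = 459.529 °C

T = 459.5 °C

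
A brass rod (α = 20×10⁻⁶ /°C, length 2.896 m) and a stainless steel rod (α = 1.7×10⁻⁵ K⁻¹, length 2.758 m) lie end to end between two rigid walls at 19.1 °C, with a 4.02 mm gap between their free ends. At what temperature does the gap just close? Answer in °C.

Gap closes when ΔL₁ + ΔL₂ = 4.02 mm = 4.02×10⁻³ m
(α₁L₁ + α₂L₂)ΔT = g
α₁L₁ + α₂L₂ = 20×10⁻⁶×2.896 + 1.7×10⁻⁵×2.758 = 1.04806×10⁻⁴ m/K
ΔT = 4.02×10⁻³ / 1.04806×10⁻⁴ = 38.357 K
T = 19.1 + 38.357 = 57.457 °C

T = 57.5 °C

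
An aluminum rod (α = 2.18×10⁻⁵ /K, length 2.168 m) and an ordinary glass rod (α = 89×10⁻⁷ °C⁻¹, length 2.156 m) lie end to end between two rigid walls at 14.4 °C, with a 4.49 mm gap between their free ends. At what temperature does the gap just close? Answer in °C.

Gap closes when ΔL₁ + ΔL₂ = 4.49 mm = 4.49×10⁻³ m
(α₁L₁ + α₂L₂)ΔT = g
α₁L₁ + α₂L₂ = 2.18×10⁻⁵×2.168 + 89×10⁻⁷×2.156 = 6.64508×10⁻⁵ m/K
ΔT = 4.49×10⁻³ / 6.64508×10⁻⁵ = 67.569 K
T = 14.4 + 67.569 = 81.969 °C

T = 82.0 °C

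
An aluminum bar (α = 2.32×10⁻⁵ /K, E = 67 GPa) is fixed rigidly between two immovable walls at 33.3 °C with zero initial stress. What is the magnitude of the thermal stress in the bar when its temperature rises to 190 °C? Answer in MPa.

Fully constrained: the free strain ε = αΔT is blocked, so σ = Eε = EαΔT.
|ΔT| = 156.7 K
σ = 67.0×10⁹ × 2.32×10⁻⁵ × 156.7 = 2.44×10⁸ Pa

σ = 244 MPa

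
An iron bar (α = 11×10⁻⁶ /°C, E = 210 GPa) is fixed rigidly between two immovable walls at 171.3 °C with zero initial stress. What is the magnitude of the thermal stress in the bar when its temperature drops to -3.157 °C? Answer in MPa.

Fully constrained: the free strain ε = αΔT is blocked, so σ = Eε = EαΔT.
|ΔT| = 174.457 K
σ = 210×10⁹ × 11×10⁻⁶ × 174.457 = 4.03×10⁸ Pa

σ = 403 MPa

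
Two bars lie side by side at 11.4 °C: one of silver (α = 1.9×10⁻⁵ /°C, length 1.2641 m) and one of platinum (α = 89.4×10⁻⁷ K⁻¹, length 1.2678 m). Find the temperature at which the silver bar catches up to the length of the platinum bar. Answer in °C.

T = 303.1 °C

Equal length when α₁L₁ΔT − α₂L₂ΔT = L₂ − L₁ = 3.70×10⁻³ m
α₁L₁ = 2.40179×10⁻⁵, α₂L₂ = 1.1334132×10⁻⁵ → Δ(αL) = 1.2683768×10⁻⁵ m/K
ΔT = 3.70×10⁻³ / 1.2683768×10⁻⁵ = 291.711 K, so T = 11.4 + 291.711 = 303.111 °C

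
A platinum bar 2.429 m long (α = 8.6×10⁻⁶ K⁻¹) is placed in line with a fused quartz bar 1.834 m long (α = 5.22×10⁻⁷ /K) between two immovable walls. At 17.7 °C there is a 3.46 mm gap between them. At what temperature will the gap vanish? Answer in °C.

Gap closes when ΔL₁ + ΔL₂ = 3.46 mm = 3.46×10⁻³ m
(α₁L₁ + α₂L₂)ΔT = g
α₁L₁ + α₂L₂ = 8.6×10⁻⁶×2.429 + 5.22×10⁻⁷×1.834 = 2.1846748×10⁻⁵ m/K
ΔT = 3.46×10⁻³ / 2.1846748×10⁻⁵ = 158.38 K
T = 17.7 + 158.38 = 176.08 °C

T = 176 °C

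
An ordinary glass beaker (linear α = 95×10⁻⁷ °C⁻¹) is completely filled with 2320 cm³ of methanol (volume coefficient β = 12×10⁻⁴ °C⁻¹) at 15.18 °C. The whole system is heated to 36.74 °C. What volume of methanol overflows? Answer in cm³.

The beaker also expands: β_container ≈ 3α = 2.85×10⁻⁵ /K
Net overflow = V₀(β_liq − 3α_cont)ΔT
β − 3α = 1.20×10⁻³ − 2.85×10⁻⁵ = 1.1715×10⁻³ /K; ΔT = 21.56 K
ΔV = 2320 × 1.1715×10⁻³ × 21.56 = 58.6 cm³

58.6 cm³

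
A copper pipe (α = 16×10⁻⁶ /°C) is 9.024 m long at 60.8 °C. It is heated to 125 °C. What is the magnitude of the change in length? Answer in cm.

|ΔT| = |125 − 60.8| = 64.2 K
ΔL = αL₀ΔT = (16×10⁻⁶)(9.024)(64.2) = 9.27×10⁻³ m

ΔL = 0.927 cm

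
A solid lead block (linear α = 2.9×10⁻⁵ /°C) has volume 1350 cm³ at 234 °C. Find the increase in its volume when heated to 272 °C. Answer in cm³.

ΔV = 4.46 cm³

Isotropic solid: β ≈ 3α = 8.7×10⁻⁵ /K; ΔT = 38 K
ΔV = 3αV₀ΔT = 3(2.9×10⁻⁵)(1350)(38) = 4.46 cm³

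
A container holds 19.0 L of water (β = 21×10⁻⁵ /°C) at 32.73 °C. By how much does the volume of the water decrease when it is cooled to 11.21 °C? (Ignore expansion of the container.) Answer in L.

|ΔT| = |11.21 − 32.73| = 21.52 K
ΔV = βV₀ΔT = (21×10⁻⁵)(19.0)(21.52) = 0.0859 L

ΔV = 0.0859 L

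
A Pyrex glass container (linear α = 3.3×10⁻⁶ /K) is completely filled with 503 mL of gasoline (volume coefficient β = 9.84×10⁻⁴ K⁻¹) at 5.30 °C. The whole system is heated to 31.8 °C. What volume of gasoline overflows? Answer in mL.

The container also expands: β_container ≈ 3α = 9.9×10⁻⁶ /K
Net overflow = V₀(β_liq − 3α_cont)ΔT
β − 3α = 9.84×10⁻⁴ − 9.9×10⁻⁶ = 9.741×10⁻⁴ /K; ΔT = 26.50 K
ΔV = 503 × 9.741×10⁻⁴ × 26.50 = 13.0 mL

13.0 mL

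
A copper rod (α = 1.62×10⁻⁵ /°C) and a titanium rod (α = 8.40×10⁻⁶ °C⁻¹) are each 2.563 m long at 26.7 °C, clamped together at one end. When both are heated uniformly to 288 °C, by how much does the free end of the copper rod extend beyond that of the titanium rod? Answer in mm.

5.22 mm

ΔT = 261.3 K
copper: ΔL = 1.62×10⁻⁵ × 2.563 m × 261.3 = 1.0849×10⁻² m = 10.849 mm
titanium: ΔL = 8.40×10⁻⁶ × 2.563 m × 261.3 = 5.6256×10⁻³ m = 5.6256 mm
difference = 10.849 − 5.6256 = 5.2234 mm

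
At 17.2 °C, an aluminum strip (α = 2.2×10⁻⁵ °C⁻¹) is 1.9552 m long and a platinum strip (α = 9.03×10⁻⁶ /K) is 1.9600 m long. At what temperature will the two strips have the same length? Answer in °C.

T = 206.8 °C

L₁(1 + α₁ΔT) = L₂(1 + α₂ΔT) ⇒ ΔT = (L₂ − L₁)/(α₁L₁ − α₂L₂)
L₂ − L₁ = 1.9600 − 1.9552 = 4.80×10⁻³ m
α₁L₁ − α₂L₂ = 2.2×10⁻⁵×1.9552 − 9.03×10⁻⁶×1.9600 = 2.53156×10⁻⁵ m/K
ΔT = 4.80×10⁻³ / 2.53156×10⁻⁵ = 189.606 K
T = 17.2 + 189.606 = 206.806 °C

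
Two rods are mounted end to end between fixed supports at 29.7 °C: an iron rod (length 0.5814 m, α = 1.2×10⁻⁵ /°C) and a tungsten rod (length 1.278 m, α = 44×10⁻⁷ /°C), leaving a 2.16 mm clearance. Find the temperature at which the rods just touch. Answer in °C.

Gap closes when ΔL₁ + ΔL₂ = 2.16 mm = 2.16×10⁻³ m
(α₁L₁ + α₂L₂)ΔT = g
α₁L₁ + α₂L₂ = 1.2×10⁻⁵×0.5814 + 44×10⁻⁷×1.278 = 1.26×10⁻⁵ m/K
ΔT = 2.16×10⁻³ / 1.26×10⁻⁵ = 171.43 K
T = 29.7 + 171.43 = 201.13 °C

T = 201 °C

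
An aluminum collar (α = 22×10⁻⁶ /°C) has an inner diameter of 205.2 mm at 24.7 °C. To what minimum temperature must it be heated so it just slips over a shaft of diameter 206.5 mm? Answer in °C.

T = 313 °C

Required Δd = 206.5 − 205.2 = 1.3 mm
Δd = αd₀ΔT ⇒ ΔT = Δd/(αd₀) = 1.3 / (22×10⁻⁶ × 205.2) = 287.97 K
T_min = 24.7 + 287.97 = 312.67 °C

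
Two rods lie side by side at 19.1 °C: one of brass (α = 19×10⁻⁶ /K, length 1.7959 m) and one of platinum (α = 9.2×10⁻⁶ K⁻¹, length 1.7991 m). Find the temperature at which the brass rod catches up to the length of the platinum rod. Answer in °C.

Equal length when α₁L₁ΔT − α₂L₂ΔT = L₂ − L₁ = 3.20×10⁻³ m
α₁L₁ = 3.41221×10⁻⁵, α₂L₂ = 1.655172×10⁻⁵ → Δ(αL) = 1.757038×10⁻⁵ m/K
ΔT = 3.20×10⁻³ / 1.757038×10⁻⁵ = 182.125 K, so T = 19.1 + 182.125 = 201.225 °C

T = 201.2 °C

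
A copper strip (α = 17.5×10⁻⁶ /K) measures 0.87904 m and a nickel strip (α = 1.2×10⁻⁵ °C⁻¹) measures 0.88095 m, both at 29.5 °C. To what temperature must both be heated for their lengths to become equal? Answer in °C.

L₁(1 + α₁ΔT) = L₂(1 + α₂ΔT) ⇒ ΔT = (L₂ − L₁)/(α₁L₁ − α₂L₂)
L₂ − L₁ = 0.88095 − 0.87904 = 1.91×10⁻³ m
α₁L₁ − α₂L₂ = 17.5×10⁻⁶×0.87904 − 1.2×10⁻⁵×0.88095 = 4.8118×10⁻⁶ m/K
ΔT = 1.91×10⁻³ / 4.8118×10⁻⁶ = 396.941 K
T = 29.5 + 396.941 = 426.441 °C

T = 426.4 °C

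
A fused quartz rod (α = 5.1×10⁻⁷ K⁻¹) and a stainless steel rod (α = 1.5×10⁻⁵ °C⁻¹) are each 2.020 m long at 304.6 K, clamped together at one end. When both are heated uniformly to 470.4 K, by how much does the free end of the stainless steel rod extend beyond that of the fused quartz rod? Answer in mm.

4.85 mm

ΔT = 165.8 K
fused quartz: ΔL = 5.1×10⁻⁷ × 2.020 m × 165.8 = 1.7081×10⁻⁴ m = 0.17081 mm
stainless steel: ΔL = 1.5×10⁻⁵ × 2.020 m × 165.8 = 5.0237×10⁻³ m = 5.0237 mm
difference = 5.0237 − 0.17081 = 4.85289 mm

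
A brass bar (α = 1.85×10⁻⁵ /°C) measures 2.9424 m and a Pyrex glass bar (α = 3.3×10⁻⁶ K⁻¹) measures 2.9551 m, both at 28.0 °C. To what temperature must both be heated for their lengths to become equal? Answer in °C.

Equal length when α₁L₁ΔT − α₂L₂ΔT = L₂ − L₁ = 1.27×10⁻² m
α₁L₁ = 5.44344×10⁻⁵, α₂L₂ = 9.75183×10⁻⁶ → Δ(αL) = 4.468257×10⁻⁵ m/K
ΔT = 1.27×10⁻² / 4.468257×10⁻⁵ = 284.227 K, so T = 28.0 + 284.227 = 312.227 °C

T = 312.2 °C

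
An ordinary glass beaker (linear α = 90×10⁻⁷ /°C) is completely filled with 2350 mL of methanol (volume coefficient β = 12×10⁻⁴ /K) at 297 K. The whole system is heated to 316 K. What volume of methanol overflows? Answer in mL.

The beaker also expands: β_container ≈ 3α = 2.7×10⁻⁵ /K
Net overflow = V₀(β_liq − 3α_cont)ΔT
β − 3α = 1.20×10⁻³ − 2.7×10⁻⁵ = 1.173×10⁻³ /K; ΔT = 19 K
ΔV = 2350 × 1.173×10⁻³ × 19 = 52.4 mL

52.4 mL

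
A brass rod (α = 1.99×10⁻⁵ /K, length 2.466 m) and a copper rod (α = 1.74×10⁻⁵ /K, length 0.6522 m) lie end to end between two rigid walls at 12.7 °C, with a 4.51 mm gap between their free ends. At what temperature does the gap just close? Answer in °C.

T = 87.3 °C

α₁L₁ = 4.90734×10⁻⁵ m/K, α₂L₂ = 1.134828×10⁻⁵ m/K → total 6.042168×10⁻⁵ m/K
ΔT = g/(α₁L₁+α₂L₂) = 4.51×10⁻³ / 6.042168×10⁻⁵ = 74.642 K
T = 12.7 + 74.642 = 87.342 °C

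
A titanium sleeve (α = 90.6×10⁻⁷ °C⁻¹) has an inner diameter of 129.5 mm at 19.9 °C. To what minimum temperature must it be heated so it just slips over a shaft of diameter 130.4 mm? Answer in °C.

Required Δd = 130.4 − 129.5 = 0.9 mm
Δd = αd₀ΔT ⇒ ΔT = Δd/(αd₀) = 0.9 / (90.6×10⁻⁷ × 129.5) = 767.09 K
T_min = 19.9 + 767.09 = 786.99 °C

T = 787 °C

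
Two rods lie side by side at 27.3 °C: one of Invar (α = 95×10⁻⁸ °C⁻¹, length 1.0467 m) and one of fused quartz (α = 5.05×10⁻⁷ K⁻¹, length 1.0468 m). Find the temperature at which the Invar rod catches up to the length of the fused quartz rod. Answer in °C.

Equal length when α₁L₁ΔT − α₂L₂ΔT = L₂ − L₁ = 1.00×10⁻⁴ m
α₁L₁ = 9.94365×10⁻⁷, α₂L₂ = 5.28634×10⁻⁷ → Δ(αL) = 4.65731×10⁻⁷ m/K
ΔT = 1.00×10⁻⁴ / 4.65731×10⁻⁷ = 214.716 K, so T = 27.3 + 214.716 = 242.016 °C

T = 242.0 °C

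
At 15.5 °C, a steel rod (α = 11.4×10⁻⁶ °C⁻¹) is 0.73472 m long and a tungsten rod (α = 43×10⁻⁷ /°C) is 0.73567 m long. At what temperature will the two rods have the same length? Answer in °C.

T = 197.8 °C

Equal length when α₁L₁ΔT − α₂L₂ΔT = L₂ − L₁ = 9.50×10⁻⁴ m
α₁L₁ = 8.375808×10⁻⁶, α₂L₂ = 3.163381×10⁻⁶ → Δ(αL) = 5.212427×10⁻⁶ m/K
ΔT = 9.50×10⁻⁴ / 5.212427×10⁻⁶ = 182.257 K, so T = 15.5 + 182.257 = 197.757 °C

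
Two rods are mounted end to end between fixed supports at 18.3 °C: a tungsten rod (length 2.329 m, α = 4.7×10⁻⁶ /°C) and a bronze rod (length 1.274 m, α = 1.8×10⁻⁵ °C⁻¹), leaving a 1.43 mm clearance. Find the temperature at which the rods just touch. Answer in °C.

T = 60.5 °C

α₁L₁ = 1.09463×10⁻⁵ m/K, α₂L₂ = 2.2932×10⁻⁵ m/K → total 3.38783×10⁻⁵ m/K
ΔT = g/(α₁L₁+α₂L₂) = 1.43×10⁻³ / 3.38783×10⁻⁵ = 42.210 K
T = 18.3 + 42.210 = 60.510 °C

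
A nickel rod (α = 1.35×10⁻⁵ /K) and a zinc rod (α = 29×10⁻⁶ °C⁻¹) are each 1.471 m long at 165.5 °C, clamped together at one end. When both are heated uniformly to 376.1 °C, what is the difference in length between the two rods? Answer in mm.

4.80 mm

ΔT = 210.6 K
nickel: ΔL = 1.35×10⁻⁵ × 1.471 m × 210.6 = 4.1822×10⁻³ m = 4.1822 mm
zinc: ΔL = 29×10⁻⁶ × 1.471 m × 210.6 = 8.9840×10⁻³ m = 8.9840 mm
difference = 8.9840 − 4.1822 = 4.8018 mm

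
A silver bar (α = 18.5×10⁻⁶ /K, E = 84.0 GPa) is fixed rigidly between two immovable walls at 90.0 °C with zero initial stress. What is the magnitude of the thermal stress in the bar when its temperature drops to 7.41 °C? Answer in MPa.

σ = 128 MPa

Fully constrained: the free strain ε = αΔT is blocked, so σ = Eε = EαΔT.
|ΔT| = 82.59 K
σ = 84.0×10⁹ × 18.5×10⁻⁶ × 82.59 = 1.28×10⁸ Pa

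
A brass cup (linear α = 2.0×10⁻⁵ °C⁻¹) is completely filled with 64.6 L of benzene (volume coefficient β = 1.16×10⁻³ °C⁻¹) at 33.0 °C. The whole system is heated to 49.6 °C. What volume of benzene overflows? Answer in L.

1.18 L

The cup also expands: β_container ≈ 3α = 6.0×10⁻⁵ /K
Net overflow = V₀(β_liq − 3α_cont)ΔT
β − 3α = 1.16×10⁻³ − 6.0×10⁻⁵ = 1.10×10⁻³ /K; ΔT = 16.6 K
ΔV = 64.6 × 1.10×10⁻³ × 16.6 = 1.18 L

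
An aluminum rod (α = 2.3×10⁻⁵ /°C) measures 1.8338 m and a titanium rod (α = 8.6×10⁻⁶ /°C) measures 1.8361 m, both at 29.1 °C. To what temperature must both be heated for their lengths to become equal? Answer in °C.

T = 116.3 °C

Equal length when α₁L₁ΔT − α₂L₂ΔT = L₂ − L₁ = 2.30×10⁻³ m
α₁L₁ = 4.21774×10⁻⁵, α₂L₂ = 1.579046×10⁻⁵ → Δ(αL) = 2.638694×10⁻⁵ m/K
ΔT = 2.30×10⁻³ / 2.638694×10⁻⁵ = 87.164 K, so T = 29.1 + 87.164 = 116.264 °C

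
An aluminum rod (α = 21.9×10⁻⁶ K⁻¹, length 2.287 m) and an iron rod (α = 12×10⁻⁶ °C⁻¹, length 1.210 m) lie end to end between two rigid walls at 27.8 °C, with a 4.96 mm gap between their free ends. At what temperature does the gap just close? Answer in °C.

T = 105 °C

α₁L₁ = 5.00853×10⁻⁵ m/K, α₂L₂ = 1.452×10⁻⁵ m/K → total 6.46053×10⁻⁵ m/K
ΔT = g/(α₁L₁+α₂L₂) = 4.96×10⁻³ / 6.46053×10⁻⁵ = 76.77 K
T = 27.8 + 76.77 = 104.57 °C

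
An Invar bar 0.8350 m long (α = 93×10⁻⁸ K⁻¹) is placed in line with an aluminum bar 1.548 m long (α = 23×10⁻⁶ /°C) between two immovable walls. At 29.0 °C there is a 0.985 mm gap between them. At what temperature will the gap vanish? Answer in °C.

T = 56.1 °C

α₁L₁ = 7.7655×10⁻⁷ m/K, α₂L₂ = 3.5604×10⁻⁵ m/K → total 3.638055×10⁻⁵ m/K
ΔT = g/(α₁L₁+α₂L₂) = 9.85×10⁻⁴ / 3.638055×10⁻⁵ = 27.075 K
T = 29.0 + 27.075 = 56.075 °C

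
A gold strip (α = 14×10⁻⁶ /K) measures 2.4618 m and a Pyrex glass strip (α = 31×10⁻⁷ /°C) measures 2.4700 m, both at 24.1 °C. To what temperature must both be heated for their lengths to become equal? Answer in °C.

T = 330.0 °C

Equal length when α₁L₁ΔT − α₂L₂ΔT = L₂ − L₁ = 8.20×10⁻³ m
α₁L₁ = 3.44652×10⁻⁵, α₂L₂ = 7.657×10⁻⁶ → Δ(αL) = 2.68082×10⁻⁵ m/K
ΔT = 8.20×10⁻³ / 2.68082×10⁻⁵ = 305.877 K, so T = 24.1 + 305.877 = 329.977 °C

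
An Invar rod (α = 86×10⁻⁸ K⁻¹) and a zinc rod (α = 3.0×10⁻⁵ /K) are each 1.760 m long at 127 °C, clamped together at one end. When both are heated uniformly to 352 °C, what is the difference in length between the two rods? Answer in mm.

ΔT = 225 K
Invar: ΔL = 86×10⁻⁸ × 1.760 m × 225 = 3.4056×10⁻⁴ m = 0.34056 mm
zinc: ΔL = 3.0×10⁻⁵ × 1.760 m × 225 = 1.1880×10⁻² m = 11.880 mm
difference = 11.880 − 0.34056 = 11.53944 mm

11.5 mm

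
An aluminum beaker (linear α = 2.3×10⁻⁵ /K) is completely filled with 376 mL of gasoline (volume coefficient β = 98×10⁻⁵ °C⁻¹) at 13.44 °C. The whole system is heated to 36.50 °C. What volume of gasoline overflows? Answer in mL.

7.90 mL

The beaker also expands: β_container ≈ 3α = 6.9×10⁻⁵ /K
Net overflow = V₀(β_liq − 3α_cont)ΔT
β − 3α = 9.80×10⁻⁴ − 6.9×10⁻⁵ = 9.11×10⁻⁴ /K; ΔT = 23.06 K
ΔV = 376 × 9.11×10⁻⁴ × 23.06 = 7.90 mL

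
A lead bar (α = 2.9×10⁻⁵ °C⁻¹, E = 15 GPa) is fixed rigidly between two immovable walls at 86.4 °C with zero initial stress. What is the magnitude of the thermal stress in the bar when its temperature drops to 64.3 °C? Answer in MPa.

σ = 9.61 MPa

Fully constrained: the free strain ε = αΔT is blocked, so σ = Eε = EαΔT.
|ΔT| = 22.1 K
σ = 15.0×10⁹ × 2.9×10⁻⁵ × 22.1 = 9.61×10⁶ Pa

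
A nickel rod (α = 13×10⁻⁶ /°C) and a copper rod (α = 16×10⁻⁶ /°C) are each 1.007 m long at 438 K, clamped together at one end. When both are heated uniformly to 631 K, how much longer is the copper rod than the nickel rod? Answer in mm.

0.583 mm

ΔT = 193 K
nickel: ΔL = 13×10⁻⁶ × 1.007 m × 193 = 2.5266×10⁻³ m = 2.5266 mm
copper: ΔL = 16×10⁻⁶ × 1.007 m × 193 = 3.1096×10⁻³ m = 3.1096 mm
difference = 3.1096 − 2.5266 = 0.5830 mm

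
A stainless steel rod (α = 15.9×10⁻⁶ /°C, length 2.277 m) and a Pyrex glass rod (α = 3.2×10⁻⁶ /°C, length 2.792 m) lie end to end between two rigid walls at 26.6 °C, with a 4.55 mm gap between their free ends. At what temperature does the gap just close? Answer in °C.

T = 127 °C

α₁L₁ = 3.62043×10⁻⁵ m/K, α₂L₂ = 8.9344×10⁻⁶ m/K → total 4.51387×10⁻⁵ m/K
ΔT = g/(α₁L₁+α₂L₂) = 4.55×10⁻³ / 4.51387×10⁻⁵ = 100.80 K
T = 26.6 + 100.80 = 127.40 °C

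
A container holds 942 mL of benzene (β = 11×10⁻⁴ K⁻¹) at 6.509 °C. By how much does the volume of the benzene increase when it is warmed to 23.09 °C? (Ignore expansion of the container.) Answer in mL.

ΔV = 17.2 mL

|ΔT| = |23.09 − 6.509| = 16.581 K
ΔV = βV₀ΔT = (11×10⁻⁴)(942)(16.581) = 17.2 mL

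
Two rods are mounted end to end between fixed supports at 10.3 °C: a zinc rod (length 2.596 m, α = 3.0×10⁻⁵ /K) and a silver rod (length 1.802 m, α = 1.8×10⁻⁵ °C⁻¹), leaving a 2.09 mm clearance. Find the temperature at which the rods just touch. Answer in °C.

α₁L₁ = 7.788×10⁻⁵ m/K, α₂L₂ = 3.2436×10⁻⁵ m/K → total 1.10316×10⁻⁴ m/K
ΔT = g/(α₁L₁+α₂L₂) = 2.09×10⁻³ / 1.10316×10⁻⁴ = 18.946 K
T = 10.3 + 18.946 = 29.246 °C

T = 29.2 °C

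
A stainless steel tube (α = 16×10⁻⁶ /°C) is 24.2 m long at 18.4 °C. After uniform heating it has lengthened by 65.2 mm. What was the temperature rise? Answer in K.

ΔT = 168 K

ΔL = αL₀ΔT ⇒ ΔT = ΔL / (αL₀)
ΔT = 65.2×10⁻³ m / (16×10⁻⁶ × 24.2 m) = 168.39 K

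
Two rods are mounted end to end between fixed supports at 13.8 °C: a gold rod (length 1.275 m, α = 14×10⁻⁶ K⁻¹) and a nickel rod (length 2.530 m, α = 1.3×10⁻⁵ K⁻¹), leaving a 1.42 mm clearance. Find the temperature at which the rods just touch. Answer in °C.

Gap closes when ΔL₁ + ΔL₂ = 1.42 mm = 1.42×10⁻³ m
(α₁L₁ + α₂L₂)ΔT = g
α₁L₁ + α₂L₂ = 14×10⁻⁶×1.275 + 1.3×10⁻⁵×2.530 = 5.074×10⁻⁵ m/K
ΔT = 1.42×10⁻³ / 5.074×10⁻⁵ = 27.986 K
T = 13.8 + 27.986 = 41.786 °C

T = 41.8 °C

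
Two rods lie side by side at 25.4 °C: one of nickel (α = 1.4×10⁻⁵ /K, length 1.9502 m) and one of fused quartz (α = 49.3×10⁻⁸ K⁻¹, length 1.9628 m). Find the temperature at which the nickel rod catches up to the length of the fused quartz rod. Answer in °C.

Equal length when α₁L₁ΔT − α₂L₂ΔT = L₂ − L₁ = 1.26×10⁻² m
α₁L₁ = 2.73028×10⁻⁵, α₂L₂ = 9.676604×10⁻⁷ → Δ(αL) = 2.63351396×10⁻⁵ m/K
ΔT = 1.26×10⁻² / 2.63351396×10⁻⁵ = 478.448 K, so T = 25.4 + 478.448 = 503.848 °C

T = 503.8 °C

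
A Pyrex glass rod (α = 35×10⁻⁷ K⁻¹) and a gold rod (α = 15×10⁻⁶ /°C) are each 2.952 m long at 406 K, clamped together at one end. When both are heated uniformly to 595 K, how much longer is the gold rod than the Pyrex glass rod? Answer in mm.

6.42 mm

ΔT = 189 K
Pyrex glass: ΔL = 35×10⁻⁷ × 2.952 m × 189 = 1.9527×10⁻³ m = 1.9527 mm
gold: ΔL = 15×10⁻⁶ × 2.952 m × 189 = 8.3689×10⁻³ m = 8.3689 mm
difference = 8.3689 − 1.9527 = 6.4162 mm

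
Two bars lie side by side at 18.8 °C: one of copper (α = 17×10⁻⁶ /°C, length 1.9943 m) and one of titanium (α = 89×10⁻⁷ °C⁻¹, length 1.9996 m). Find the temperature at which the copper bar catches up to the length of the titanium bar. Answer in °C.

L₁(1 + α₁ΔT) = L₂(1 + α₂ΔT) ⇒ ΔT = (L₂ − L₁)/(α₁L₁ − α₂L₂)
L₂ − L₁ = 1.9996 − 1.9943 = 5.30×10⁻³ m
α₁L₁ − α₂L₂ = 17×10⁻⁶×1.9943 − 89×10⁻⁷×1.9996 = 1.610666×10⁻⁵ m/K
ΔT = 5.30×10⁻³ / 1.610666×10⁻⁵ = 329.056 K
T = 18.8 + 329.056 = 347.856 °C

T = 347.9 °C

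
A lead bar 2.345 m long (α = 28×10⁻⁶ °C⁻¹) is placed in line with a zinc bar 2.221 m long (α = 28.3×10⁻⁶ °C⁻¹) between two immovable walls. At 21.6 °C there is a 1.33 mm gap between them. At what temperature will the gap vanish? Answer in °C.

α₁L₁ = 6.566×10⁻⁵ m/K, α₂L₂ = 6.28543×10⁻⁵ m/K → total 1.285143×10⁻⁴ m/K
ΔT = g/(α₁L₁+α₂L₂) = 1.33×10⁻³ / 1.285143×10⁻⁴ = 10.349 K
T = 21.6 + 10.349 = 31.949 °C

T = 31.9 °C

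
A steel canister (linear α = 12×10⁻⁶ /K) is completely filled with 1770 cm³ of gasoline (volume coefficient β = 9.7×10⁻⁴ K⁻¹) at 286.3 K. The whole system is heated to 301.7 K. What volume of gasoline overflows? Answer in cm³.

The canister also expands: β_container ≈ 3α = 3.6×10⁻⁵ /K
Net overflow = V₀(β_liq − 3α_cont)ΔT
β − 3α = 9.70×10⁻⁴ − 3.6×10⁻⁵ = 9.34×10⁻⁴ /K; ΔT = 15.4 K
ΔV = 1770 × 9.34×10⁻⁴ × 15.4 = 25.5 cm³

25.5 cm³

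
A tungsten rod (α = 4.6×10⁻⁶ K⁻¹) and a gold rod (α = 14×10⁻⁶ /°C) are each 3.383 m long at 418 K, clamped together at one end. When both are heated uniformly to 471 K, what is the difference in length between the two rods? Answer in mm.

ΔT = 53 K
tungsten: ΔL = 4.6×10⁻⁶ × 3.383 m × 53 = 8.2478×10⁻⁴ m = 0.82478 mm
gold: ΔL = 14×10⁻⁶ × 3.383 m × 53 = 2.5102×10⁻³ m = 2.5102 mm
difference = 2.5102 − 0.82478 = 1.68542 mm

1.69 mm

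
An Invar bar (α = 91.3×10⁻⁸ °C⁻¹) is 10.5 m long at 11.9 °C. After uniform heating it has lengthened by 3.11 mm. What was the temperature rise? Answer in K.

ΔT = 324 K

ΔL = αL₀ΔT ⇒ ΔT = ΔL / (αL₀)
ΔT = 3.11×10⁻³ m / (91.3×10⁻⁸ × 10.5 m) = 324.41 K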